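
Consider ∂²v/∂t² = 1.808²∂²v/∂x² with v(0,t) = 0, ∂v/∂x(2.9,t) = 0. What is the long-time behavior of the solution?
As t → ∞, v oscillates (no decay). Energy is conserved; the solution oscillates indefinitely as standing waves.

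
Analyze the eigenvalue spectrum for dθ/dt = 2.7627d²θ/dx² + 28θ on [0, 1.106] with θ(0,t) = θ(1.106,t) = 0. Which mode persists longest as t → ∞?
Eigenvalues: λₙ = 2.7627n²π²/1.106² - 28.
First three modes:
  n=1: λ₁ = 2.7627π²/1.106² - 28 ≈ -5.709
  n=2: λ₂ = 11.0508π²/1.106² - 28 ≈ 61.163
  n=3: λ₃ = 24.8643π²/1.106² - 28 ≈ 172.616
Since 2.7627π²/1.106² ≈ 22.291 < 28, λ₁ < 0.
The n=1 mode grows fastest (−λₙ is largest for n=1) → dominates.
Asymptotic: θ ~ c₁ sin(πx/1.106) e^{5.709t} (exponential growth at rate −λ₁ ≈ 5.709).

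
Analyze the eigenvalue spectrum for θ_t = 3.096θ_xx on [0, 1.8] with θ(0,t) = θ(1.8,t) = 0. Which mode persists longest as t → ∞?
Eigenvalues: λₙ = 3.096n²π²/1.8².
First three modes:
  n=1: λ₁ = 3.096π²/1.8² ≈ 9.431
  n=2: λ₂ = 12.384π²/1.8² ≈ 37.724 (4× faster decay)
  n=3: λ₃ = 27.864π²/1.8² ≈ 84.879 (9× faster decay)
As t → ∞, higher modes decay exponentially faster. The n=1 mode dominates: θ ~ c₁ sin(πx/1.8) e^{-λ₁t}.
Decay rate: λ₁ = 3.096π²/1.8² ≈ 9.431.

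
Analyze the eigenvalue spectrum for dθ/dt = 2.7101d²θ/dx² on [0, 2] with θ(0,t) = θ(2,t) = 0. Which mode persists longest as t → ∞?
Eigenvalues: λₙ = 2.7101n²π²/2².
First three modes:
  n=1: λ₁ = 2.7101π²/2² ≈ 6.687
  n=2: λ₂ = 10.8404π²/2² ≈ 26.748 (4× faster decay)
  n=3: λ₃ = 24.3909π²/2² ≈ 60.182 (9× faster decay)
As t → ∞, higher modes decay exponentially faster. The n=1 mode dominates: θ ~ c₁ sin(πx/2) e^{-λ₁t}.
Decay rate: λ₁ = 2.7101π²/2² ≈ 6.687.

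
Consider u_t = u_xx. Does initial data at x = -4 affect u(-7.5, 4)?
Yes, for any finite x. The heat equation has infinite propagation speed, so all initial data affects all points at any t > 0.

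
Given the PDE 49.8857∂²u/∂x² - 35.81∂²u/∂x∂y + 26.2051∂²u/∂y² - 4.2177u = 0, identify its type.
The second-order coefficients are A = 49.8857, B = -35.81, C = 26.2051. Since B² - 4AC = -3946.68292828 < 0, this is an elliptic PDE.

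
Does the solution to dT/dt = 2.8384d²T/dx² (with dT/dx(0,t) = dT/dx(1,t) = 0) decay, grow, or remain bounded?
T → constant (steady state). Heat is conserved (no flux at boundaries); solution approaches the spatial average.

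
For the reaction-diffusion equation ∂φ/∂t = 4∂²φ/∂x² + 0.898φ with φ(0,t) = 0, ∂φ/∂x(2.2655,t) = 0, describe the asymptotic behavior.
φ → 0. Diffusion dominates reaction (r=0.898 < κπ²/(4L²)≈1.92); solution decays.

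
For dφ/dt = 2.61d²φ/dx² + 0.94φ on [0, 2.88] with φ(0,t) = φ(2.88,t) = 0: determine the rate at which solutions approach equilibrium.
Eigenvalues: λₙ = 2.61n²π²/2.88² - 0.94.
First three modes:
  n=1: λ₁ = 2.61π²/2.88² - 0.94 ≈ 2.166
  n=2: λ₂ = 10.44π²/2.88² - 0.94 ≈ 11.483
  n=3: λ₃ = 23.49π²/2.88² - 0.94 ≈ 27.011
Since 2.61π²/2.88² ≈ 3.106 > 0.94, all λₙ > 0.
The n=1 mode decays slowest → dominates as t → ∞.
Asymptotic: φ ~ c₁ sin(πx/2.88) e^{-λ₁t} with decay rate λ₁ ≈ 2.166.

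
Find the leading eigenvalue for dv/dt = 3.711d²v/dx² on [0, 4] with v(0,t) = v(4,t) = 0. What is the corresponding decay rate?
Eigenvalues: λₙ = 3.711n²π²/4².
First three modes:
  n=1: λ₁ = 3.711π²/4² ≈ 2.289
  n=2: λ₂ = 14.844π²/4² ≈ 9.157 (4× faster decay)
  n=3: λ₃ = 33.399π²/4² ≈ 20.602 (9× faster decay)
As t → ∞, higher modes decay exponentially faster. The n=1 mode dominates: v ~ c₁ sin(πx/4) e^{-λ₁t}.
Decay rate: λ₁ = 3.711π²/4² ≈ 2.289.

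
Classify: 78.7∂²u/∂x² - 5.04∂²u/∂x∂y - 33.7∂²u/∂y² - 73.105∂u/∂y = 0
Hyperbolic (discriminant = 10634.1616).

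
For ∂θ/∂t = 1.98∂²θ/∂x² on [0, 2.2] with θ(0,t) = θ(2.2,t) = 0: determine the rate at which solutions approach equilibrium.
Eigenvalues: λₙ = 1.98n²π²/2.2².
First three modes:
  n=1: λ₁ = 1.98π²/2.2² ≈ 4.038
  n=2: λ₂ = 7.92π²/2.2² ≈ 16.15 (4× faster decay)
  n=3: λ₃ = 17.82π²/2.2² ≈ 36.338 (9× faster decay)
As t → ∞, higher modes decay exponentially faster. The n=1 mode dominates: θ ~ c₁ sin(πx/2.2) e^{-λ₁t}.
Decay rate: λ₁ = 1.98π²/2.2² ≈ 4.038.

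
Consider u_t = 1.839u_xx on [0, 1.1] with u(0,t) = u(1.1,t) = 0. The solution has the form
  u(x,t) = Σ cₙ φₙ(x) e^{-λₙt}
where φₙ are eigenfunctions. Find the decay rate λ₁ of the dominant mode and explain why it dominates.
Eigenvalues: λₙ = 1.839n²π²/1.1².
First three modes:
  n=1: λ₁ = 1.839π²/1.1² ≈ 15
  n=2: λ₂ = 7.356π²/1.1² ≈ 60.001 (4× faster decay)
  n=3: λ₃ = 16.551π²/1.1² ≈ 135.002 (9× faster decay)
As t → ∞, higher modes decay exponentially faster. The n=1 mode dominates: u ~ c₁ sin(πx/1.1) e^{-λ₁t}.
Decay rate: λ₁ = 1.839π²/1.1² ≈ 15.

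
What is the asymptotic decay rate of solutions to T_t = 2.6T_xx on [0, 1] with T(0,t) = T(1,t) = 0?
Eigenvalues: λₙ = 2.6n²π².
First three modes:
  n=1: λ₁ = 2.6π² ≈ 25.661
  n=2: λ₂ = 10.4π² ≈ 102.644 (4× faster decay)
  n=3: λ₃ = 23.4π² ≈ 230.949 (9× faster decay)
As t → ∞, higher modes decay exponentially faster. The n=1 mode dominates: T ~ c₁ sin(πx) e^{-λ₁t}.
Decay rate: λ₁ = 2.6π² ≈ 25.661.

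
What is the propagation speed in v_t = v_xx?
Infinite. The heat equation is parabolic, not hyperbolic, so disturbances propagate instantly.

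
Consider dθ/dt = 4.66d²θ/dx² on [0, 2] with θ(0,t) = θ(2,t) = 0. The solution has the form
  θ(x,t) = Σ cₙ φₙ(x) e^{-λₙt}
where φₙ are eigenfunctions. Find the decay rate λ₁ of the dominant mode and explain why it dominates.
Eigenvalues: λₙ = 4.66n²π²/2².
First three modes:
  n=1: λ₁ = 4.66π²/2² ≈ 11.498
  n=2: λ₂ = 18.64π²/2² ≈ 45.992 (4× faster decay)
  n=3: λ₃ = 41.94π²/2² ≈ 103.483 (9× faster decay)
As t → ∞, higher modes decay exponentially faster. The n=1 mode dominates: θ ~ c₁ sin(πx/2) e^{-λ₁t}.
Decay rate: λ₁ = 4.66π²/2² ≈ 11.498.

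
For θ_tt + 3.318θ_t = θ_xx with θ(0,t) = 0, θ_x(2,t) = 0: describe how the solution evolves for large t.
θ → 0. Damping (γ=3.318) dissipates energy; oscillations decay exponentially.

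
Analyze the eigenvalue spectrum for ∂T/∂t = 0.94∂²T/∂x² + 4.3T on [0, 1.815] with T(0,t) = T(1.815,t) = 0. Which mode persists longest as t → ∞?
Eigenvalues: λₙ = 0.94n²π²/1.815² - 4.3.
First three modes:
  n=1: λ₁ = 0.94π²/1.815² - 4.3 ≈ -1.484
  n=2: λ₂ = 3.76π²/1.815² - 4.3 ≈ 6.965
  n=3: λ₃ = 8.46π²/1.815² - 4.3 ≈ 21.046
Since 0.94π²/1.815² ≈ 2.816 < 4.3, λ₁ < 0.
The n=1 mode grows fastest (−λₙ is largest for n=1) → dominates.
Asymptotic: T ~ c₁ sin(πx/1.815) e^{1.484t} (exponential growth at rate −λ₁ ≈ 1.484).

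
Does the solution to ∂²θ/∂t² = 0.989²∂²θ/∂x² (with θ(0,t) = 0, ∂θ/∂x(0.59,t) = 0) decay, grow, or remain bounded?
θ oscillates (no decay). Energy is conserved; the solution oscillates indefinitely as standing waves.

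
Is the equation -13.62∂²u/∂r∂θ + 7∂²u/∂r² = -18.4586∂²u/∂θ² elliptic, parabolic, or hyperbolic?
Rewriting in standard form: 7∂²u/∂r² - 13.62∂²u/∂r∂θ + 18.4586∂²u/∂θ² = 0. Computing B² - 4AC with A = 7, B = -13.62, C = 18.4586: discriminant = -331.3364 (negative). Answer: elliptic.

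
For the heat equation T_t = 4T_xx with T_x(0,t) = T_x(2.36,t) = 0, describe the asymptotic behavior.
T → constant (steady state). Heat is conserved (no flux at boundaries); solution approaches the spatial average.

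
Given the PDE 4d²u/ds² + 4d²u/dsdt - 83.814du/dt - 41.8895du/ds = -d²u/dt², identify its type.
Rewriting in standard form: 4d²u/ds² + 4d²u/dsdt + d²u/dt² - 41.8895du/ds - 83.814du/dt = 0. The second-order coefficients are A = 4, B = 4, C = 1. Since B² - 4AC = 0 = 0, this is a parabolic PDE.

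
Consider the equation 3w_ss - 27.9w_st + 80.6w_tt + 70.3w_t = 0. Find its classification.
Elliptic. (A = 3, B = -27.9, C = 80.6 gives B² - 4AC = -188.79.)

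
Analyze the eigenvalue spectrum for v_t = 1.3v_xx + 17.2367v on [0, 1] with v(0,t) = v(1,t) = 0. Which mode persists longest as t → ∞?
Eigenvalues: λₙ = 1.3n²π²/1² - 17.2367.
First three modes:
  n=1: λ₁ = 1.3π² - 17.2367 ≈ -4.406
  n=2: λ₂ = 5.2π² - 17.2367 ≈ 34.085
  n=3: λ₃ = 11.7π² - 17.2367 ≈ 98.238
Since 1.3π² ≈ 12.83 < 17.2367, λ₁ < 0.
The n=1 mode grows fastest (−λₙ is largest for n=1) → dominates.
Asymptotic: v ~ c₁ sin(πx/1) e^{4.406t} (exponential growth at rate −λ₁ ≈ 4.406).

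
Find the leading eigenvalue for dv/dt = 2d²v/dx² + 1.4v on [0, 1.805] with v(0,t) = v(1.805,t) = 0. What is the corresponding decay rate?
Eigenvalues: λₙ = 2n²π²/1.805² - 1.4.
First three modes:
  n=1: λ₁ = 2π²/1.805² - 1.4 ≈ 4.659
  n=2: λ₂ = 8π²/1.805² - 1.4 ≈ 22.835
  n=3: λ₃ = 18π²/1.805² - 1.4 ≈ 53.128
Since 2π²/1.805² ≈ 6.059 > 1.4, all λₙ > 0.
The n=1 mode decays slowest → dominates as t → ∞.
Asymptotic: v ~ c₁ sin(πx/1.805) e^{-λ₁t} with decay rate λ₁ ≈ 4.659.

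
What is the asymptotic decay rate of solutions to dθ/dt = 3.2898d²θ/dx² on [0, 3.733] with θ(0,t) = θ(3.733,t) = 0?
Eigenvalues: λₙ = 3.2898n²π²/3.733².
First three modes:
  n=1: λ₁ = 3.2898π²/3.733² ≈ 2.33
  n=2: λ₂ = 13.1592π²/3.733² ≈ 9.32 (4× faster decay)
  n=3: λ₃ = 29.6082π²/3.733² ≈ 20.97 (9× faster decay)
As t → ∞, higher modes decay exponentially faster. The n=1 mode dominates: θ ~ c₁ sin(πx/3.733) e^{-λ₁t}.
Decay rate: λ₁ = 3.2898π²/3.733² ≈ 2.33.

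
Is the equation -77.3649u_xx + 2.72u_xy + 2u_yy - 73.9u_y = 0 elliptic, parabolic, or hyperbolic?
Computing B² - 4AC with A = -77.3649, B = 2.72, C = 2: discriminant = 626.3176 (positive). Answer: hyperbolic.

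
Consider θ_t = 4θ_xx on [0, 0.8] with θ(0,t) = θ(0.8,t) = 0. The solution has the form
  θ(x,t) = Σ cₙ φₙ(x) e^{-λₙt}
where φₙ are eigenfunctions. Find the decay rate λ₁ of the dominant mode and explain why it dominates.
Eigenvalues: λₙ = 4n²π²/0.8².
First three modes:
  n=1: λ₁ = 4π²/0.8² ≈ 61.685
  n=2: λ₂ = 16π²/0.8² ≈ 246.74 (4× faster decay)
  n=3: λ₃ = 36π²/0.8² ≈ 555.165 (9× faster decay)
As t → ∞, higher modes decay exponentially faster. The n=1 mode dominates: θ ~ c₁ sin(πx/0.8) e^{-λ₁t}.
Decay rate: λ₁ = 4π²/0.8² ≈ 61.685.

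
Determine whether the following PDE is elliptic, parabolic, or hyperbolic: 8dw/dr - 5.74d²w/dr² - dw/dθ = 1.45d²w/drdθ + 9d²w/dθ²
Rewriting in standard form: -5.74d²w/dr² - 1.45d²w/drdθ - 9d²w/dθ² + 8dw/dr - dw/dθ = 0. Coefficients: A = -5.74, B = -1.45, C = -9. B² - 4AC = -204.5375, which is negative, so the equation is elliptic.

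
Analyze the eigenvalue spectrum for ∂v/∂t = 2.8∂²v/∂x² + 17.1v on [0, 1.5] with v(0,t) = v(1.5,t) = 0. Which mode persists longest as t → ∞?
Eigenvalues: λₙ = 2.8n²π²/1.5² - 17.1.
First three modes:
  n=1: λ₁ = 2.8π²/1.5² - 17.1 ≈ -4.818
  n=2: λ₂ = 11.2π²/1.5² - 17.1 ≈ 32.029
  n=3: λ₃ = 25.2π²/1.5² - 17.1 ≈ 93.44
Since 2.8π²/1.5² ≈ 12.282 < 17.1, λ₁ < 0.
The n=1 mode grows fastest (−λₙ is largest for n=1) → dominates.
Asymptotic: v ~ c₁ sin(πx/1.5) e^{4.818t} (exponential growth at rate −λ₁ ≈ 4.818).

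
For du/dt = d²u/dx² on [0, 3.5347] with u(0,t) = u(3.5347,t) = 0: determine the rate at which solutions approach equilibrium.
Eigenvalues: λₙ = n²π²/3.5347².
First three modes:
  n=1: λ₁ = π²/3.5347² ≈ 0.79
  n=2: λ₂ = 4π²/3.5347² ≈ 3.16 (4× faster decay)
  n=3: λ₃ = 9π²/3.5347² ≈ 7.109 (9× faster decay)
As t → ∞, higher modes decay exponentially faster. The n=1 mode dominates: u ~ c₁ sin(πx/3.5347) e^{-λ₁t}.
Decay rate: λ₁ = π²/3.5347² ≈ 0.79.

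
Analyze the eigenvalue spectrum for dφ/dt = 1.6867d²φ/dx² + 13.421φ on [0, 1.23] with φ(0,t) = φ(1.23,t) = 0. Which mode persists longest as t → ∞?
Eigenvalues: λₙ = 1.6867n²π²/1.23² - 13.421.
First three modes:
  n=1: λ₁ = 1.6867π²/1.23² - 13.421 ≈ -2.418
  n=2: λ₂ = 6.7468π²/1.23² - 13.421 ≈ 30.593
  n=3: λ₃ = 15.1803π²/1.23² - 13.421 ≈ 85.61
Since 1.6867π²/1.23² ≈ 11.003 < 13.421, λ₁ < 0.
The n=1 mode grows fastest (−λₙ is largest for n=1) → dominates.
Asymptotic: φ ~ c₁ sin(πx/1.23) e^{2.418t} (exponential growth at rate −λ₁ ≈ 2.418).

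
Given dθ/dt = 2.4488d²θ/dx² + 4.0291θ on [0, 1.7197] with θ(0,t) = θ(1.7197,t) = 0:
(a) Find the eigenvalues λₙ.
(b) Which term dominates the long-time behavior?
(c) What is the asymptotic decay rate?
Eigenvalues: λₙ = 2.4488n²π²/1.7197² - 4.0291.
First three modes:
  n=1: λ₁ = 2.4488π²/1.7197² - 4.0291 ≈ 4.143
  n=2: λ₂ = 9.7952π²/1.7197² - 4.0291 ≈ 28.66
  n=3: λ₃ = 22.0392π²/1.7197² - 4.0291 ≈ 69.522
Since 2.4488π²/1.7197² ≈ 8.172 > 4.0291, all λₙ > 0.
The n=1 mode decays slowest → dominates as t → ∞.
Asymptotic: θ ~ c₁ sin(πx/1.7197) e^{-λ₁t} with decay rate λ₁ ≈ 4.143.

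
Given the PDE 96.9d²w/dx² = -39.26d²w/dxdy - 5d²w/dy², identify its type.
Rewriting in standard form: 96.9d²w/dx² + 39.26d²w/dxdy + 5d²w/dy² = 0. The second-order coefficients are A = 96.9, B = 39.26, C = 5. Since B² - 4AC = -396.6524 < 0, this is an elliptic PDE.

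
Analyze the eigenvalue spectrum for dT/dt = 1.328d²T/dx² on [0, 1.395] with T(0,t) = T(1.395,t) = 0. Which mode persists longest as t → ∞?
Eigenvalues: λₙ = 1.328n²π²/1.395².
First three modes:
  n=1: λ₁ = 1.328π²/1.395² ≈ 6.735
  n=2: λ₂ = 5.312π²/1.395² ≈ 26.941 (4× faster decay)
  n=3: λ₃ = 11.952π²/1.395² ≈ 60.617 (9× faster decay)
As t → ∞, higher modes decay exponentially faster. The n=1 mode dominates: T ~ c₁ sin(πx/1.395) e^{-λ₁t}.
Decay rate: λ₁ = 1.328π²/1.395² ≈ 6.735.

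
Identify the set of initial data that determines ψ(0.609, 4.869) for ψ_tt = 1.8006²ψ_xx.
Domain of dependence: [-8.1581214, 9.3761214]. Signals travel at speed 1.8006, so data within |x - 0.609| ≤ 1.8006·4.869 = 8.7671214 can reach the point.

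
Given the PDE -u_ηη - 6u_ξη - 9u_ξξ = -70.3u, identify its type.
Rewriting in standard form: -9u_ξξ - 6u_ξη - u_ηη + 70.3u = 0. The second-order coefficients are A = -9, B = -6, C = -1. Since B² - 4AC = 0 = 0, this is a parabolic PDE.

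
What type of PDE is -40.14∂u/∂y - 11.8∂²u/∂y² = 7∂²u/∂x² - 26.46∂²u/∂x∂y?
Rewriting in standard form: -7∂²u/∂x² + 26.46∂²u/∂x∂y - 11.8∂²u/∂y² - 40.14∂u/∂y = 0. With A = -7, B = 26.46, C = -11.8, the discriminant is 369.7316. This is a hyperbolic PDE.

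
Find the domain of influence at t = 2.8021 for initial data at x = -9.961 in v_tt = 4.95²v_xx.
Domain of influence: [-23.831395, 3.909395]. Data at x = -9.961 spreads outward at speed 4.95.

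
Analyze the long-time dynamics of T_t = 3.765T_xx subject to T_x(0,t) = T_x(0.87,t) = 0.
Long-time behavior: T → constant (steady state). Heat is conserved (no flux at boundaries); solution approaches the spatial average.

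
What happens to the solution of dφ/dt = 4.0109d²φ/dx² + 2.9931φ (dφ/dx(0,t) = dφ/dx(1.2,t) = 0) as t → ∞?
φ grows unboundedly. With Neumann BCs the constant mode has diffusion eigenvalue 0, so any r > 0 makes it grow like e^(2.9931t); solution grows exponentially.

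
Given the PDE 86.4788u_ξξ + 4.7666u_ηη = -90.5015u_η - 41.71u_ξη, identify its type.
Rewriting in standard form: 86.4788u_ξξ + 41.71u_ξη + 4.7666u_ηη + 90.5015u_η = 0. The second-order coefficients are A = 86.4788, B = 41.71, C = 4.7666. Since B² - 4AC = 90.88470768 > 0, this is a hyperbolic PDE.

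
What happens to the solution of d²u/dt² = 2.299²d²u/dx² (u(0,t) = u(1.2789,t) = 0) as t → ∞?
u oscillates (no decay). Energy is conserved; the solution oscillates indefinitely as standing waves.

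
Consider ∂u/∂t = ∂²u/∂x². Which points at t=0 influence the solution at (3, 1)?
The entire real line. The heat equation has infinite propagation speed: any initial disturbance instantly affects all points (though exponentially small far away).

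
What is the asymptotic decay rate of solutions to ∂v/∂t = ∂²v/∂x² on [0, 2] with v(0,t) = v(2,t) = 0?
Eigenvalues: λₙ = n²π²/2².
First three modes:
  n=1: λ₁ = π²/2² ≈ 2.467
  n=2: λ₂ = 4π²/2² ≈ 9.87 (4× faster decay)
  n=3: λ₃ = 9π²/2² ≈ 22.207 (9× faster decay)
As t → ∞, higher modes decay exponentially faster. The n=1 mode dominates: v ~ c₁ sin(πx/2) e^{-λ₁t}.
Decay rate: λ₁ = π²/2² ≈ 2.467.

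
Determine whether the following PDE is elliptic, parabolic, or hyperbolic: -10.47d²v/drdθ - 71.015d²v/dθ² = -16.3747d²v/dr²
Rewriting in standard form: 16.3747d²v/dr² - 10.47d²v/drdθ - 71.015d²v/dθ² = 0. Coefficients: A = 16.3747, B = -10.47, C = -71.015. B² - 4AC = 4761.018182, which is positive, so the equation is hyperbolic.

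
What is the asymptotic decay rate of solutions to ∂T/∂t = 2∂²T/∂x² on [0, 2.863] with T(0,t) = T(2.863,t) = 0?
Eigenvalues: λₙ = 2n²π²/2.863².
First three modes:
  n=1: λ₁ = 2π²/2.863² ≈ 2.408
  n=2: λ₂ = 8π²/2.863² ≈ 9.633 (4× faster decay)
  n=3: λ₃ = 18π²/2.863² ≈ 21.674 (9× faster decay)
As t → ∞, higher modes decay exponentially faster. The n=1 mode dominates: T ~ c₁ sin(πx/2.863) e^{-λ₁t}.
Decay rate: λ₁ = 2π²/2.863² ≈ 2.408.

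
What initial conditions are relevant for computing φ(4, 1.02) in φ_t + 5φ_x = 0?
A single point: x = -1.1. The characteristic through (4, 1.02) is x - 5t = const, so x = 4 - 5·1.02 = -1.1.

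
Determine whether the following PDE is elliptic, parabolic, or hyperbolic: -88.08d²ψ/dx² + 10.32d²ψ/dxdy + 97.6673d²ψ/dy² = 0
Coefficients: A = -88.08, B = 10.32, C = 97.6673. B² - 4AC = 34516.645536, which is positive, so the equation is hyperbolic.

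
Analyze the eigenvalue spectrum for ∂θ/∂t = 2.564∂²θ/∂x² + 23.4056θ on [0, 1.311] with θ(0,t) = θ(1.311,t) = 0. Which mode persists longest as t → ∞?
Eigenvalues: λₙ = 2.564n²π²/1.311² - 23.4056.
First three modes:
  n=1: λ₁ = 2.564π²/1.311² - 23.4056 ≈ -8.682
  n=2: λ₂ = 10.256π²/1.311² - 23.4056 ≈ 35.489
  n=3: λ₃ = 23.076π²/1.311² - 23.4056 ≈ 109.106
Since 2.564π²/1.311² ≈ 14.724 < 23.4056, λ₁ < 0.
The n=1 mode grows fastest (−λₙ is largest for n=1) → dominates.
Asymptotic: θ ~ c₁ sin(πx/1.311) e^{8.682t} (exponential growth at rate −λ₁ ≈ 8.682).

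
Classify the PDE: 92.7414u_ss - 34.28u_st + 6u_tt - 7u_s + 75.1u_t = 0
A = 92.7414, B = -34.28, C = 6. Discriminant B² - 4AC = -1050.6752. Since -1050.6752 < 0, elliptic.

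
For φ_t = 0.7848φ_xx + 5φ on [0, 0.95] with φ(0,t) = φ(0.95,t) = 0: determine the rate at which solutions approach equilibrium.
Eigenvalues: λₙ = 0.7848n²π²/0.95² - 5.
First three modes:
  n=1: λ₁ = 0.7848π²/0.95² - 5 ≈ 3.582
  n=2: λ₂ = 3.1392π²/0.95² - 5 ≈ 29.33
  n=3: λ₃ = 7.0632π²/0.95² - 5 ≈ 72.242
Since 0.7848π²/0.95² ≈ 8.582 > 5, all λₙ > 0.
The n=1 mode decays slowest → dominates as t → ∞.
Asymptotic: φ ~ c₁ sin(πx/0.95) e^{-λ₁t} with decay rate λ₁ ≈ 3.582.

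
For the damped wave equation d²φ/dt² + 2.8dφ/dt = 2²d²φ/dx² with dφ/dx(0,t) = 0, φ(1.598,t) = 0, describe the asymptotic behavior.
φ → 0. Damping (γ=2.8) dissipates energy; oscillations decay exponentially.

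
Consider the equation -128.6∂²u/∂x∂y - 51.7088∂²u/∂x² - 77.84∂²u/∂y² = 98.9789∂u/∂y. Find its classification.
Rewriting in standard form: -51.7088∂²u/∂x² - 128.6∂²u/∂x∂y - 77.84∂²u/∂y² - 98.9789∂u/∂y = 0. Hyperbolic. (A = -51.7088, B = -128.6, C = -77.84 gives B² - 4AC = 437.908032.)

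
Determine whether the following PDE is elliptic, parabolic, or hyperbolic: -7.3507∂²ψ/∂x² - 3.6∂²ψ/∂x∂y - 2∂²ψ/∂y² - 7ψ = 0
Coefficients: A = -7.3507, B = -3.6, C = -2. B² - 4AC = -45.8456, which is negative, so the equation is elliptic.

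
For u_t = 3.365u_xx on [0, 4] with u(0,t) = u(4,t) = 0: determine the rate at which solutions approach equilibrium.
Eigenvalues: λₙ = 3.365n²π²/4².
First three modes:
  n=1: λ₁ = 3.365π²/4² ≈ 2.076
  n=2: λ₂ = 13.46π²/4² ≈ 8.303 (4× faster decay)
  n=3: λ₃ = 30.285π²/4² ≈ 18.681 (9× faster decay)
As t → ∞, higher modes decay exponentially faster. The n=1 mode dominates: u ~ c₁ sin(πx/4) e^{-λ₁t}.
Decay rate: λ₁ = 3.365π²/4² ≈ 2.076.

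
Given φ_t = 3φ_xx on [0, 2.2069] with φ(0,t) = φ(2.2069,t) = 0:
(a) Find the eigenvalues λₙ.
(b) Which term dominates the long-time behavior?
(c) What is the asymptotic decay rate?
Eigenvalues: λₙ = 3n²π²/2.2069².
First three modes:
  n=1: λ₁ = 3π²/2.2069² ≈ 6.079
  n=2: λ₂ = 12π²/2.2069² ≈ 24.317 (4× faster decay)
  n=3: λ₃ = 27π²/2.2069² ≈ 54.714 (9× faster decay)
As t → ∞, higher modes decay exponentially faster. The n=1 mode dominates: φ ~ c₁ sin(πx/2.2069) e^{-λ₁t}.
Decay rate: λ₁ = 3π²/2.2069² ≈ 6.079.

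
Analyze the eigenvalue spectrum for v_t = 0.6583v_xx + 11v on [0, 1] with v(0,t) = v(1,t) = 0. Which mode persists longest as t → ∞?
Eigenvalues: λₙ = 0.6583n²π²/1² - 11.
First three modes:
  n=1: λ₁ = 0.6583π² - 11 ≈ -4.503
  n=2: λ₂ = 2.6332π² - 11 ≈ 14.989
  n=3: λ₃ = 5.9247π² - 11 ≈ 47.474
Since 0.6583π² ≈ 6.497 < 11, λ₁ < 0.
The n=1 mode grows fastest (−λₙ is largest for n=1) → dominates.
Asymptotic: v ~ c₁ sin(πx/1) e^{4.503t} (exponential growth at rate −λ₁ ≈ 4.503).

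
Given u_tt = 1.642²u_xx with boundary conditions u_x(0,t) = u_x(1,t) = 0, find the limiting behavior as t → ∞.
u oscillates about a mean that drifts linearly in t (generically unbounded; no decay). There is no damping, so the nonconstant modes persist as standing waves (energy conserved, no decay). But with Neumann conditions at both ends the constant mode has eigenvalue 0: the spatial mean M(t) of u satisfies M'' = 0, so M(t) = M(0) + M'(0)·t. Unless the initial velocity has zero mean (∫u_t(x,0)dx = 0), the solution grows linearly in t (unbounded, though not exponentially); if it does have zero mean, the solution stays bounded and simply oscillates.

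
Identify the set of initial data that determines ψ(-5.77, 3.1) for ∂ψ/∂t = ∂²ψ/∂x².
The entire real line. The heat equation has infinite propagation speed: any initial disturbance instantly affects all points (though exponentially small far away).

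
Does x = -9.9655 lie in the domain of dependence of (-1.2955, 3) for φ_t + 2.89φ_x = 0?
Yes. The characteristic through (-1.2955, 3) passes through x = -9.9655.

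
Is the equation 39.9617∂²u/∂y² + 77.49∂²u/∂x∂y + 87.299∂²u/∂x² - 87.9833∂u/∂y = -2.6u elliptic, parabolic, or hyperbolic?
Rewriting in standard form: 87.299∂²u/∂x² + 77.49∂²u/∂x∂y + 39.9617∂²u/∂y² - 87.9833∂u/∂y + 2.6u = 0. Computing B² - 4AC with A = 87.299, B = 77.49, C = 39.9617: discriminant = -7949.7656932 (negative). Answer: elliptic.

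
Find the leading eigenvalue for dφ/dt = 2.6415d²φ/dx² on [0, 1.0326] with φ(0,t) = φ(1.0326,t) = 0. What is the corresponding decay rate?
Eigenvalues: λₙ = 2.6415n²π²/1.0326².
First three modes:
  n=1: λ₁ = 2.6415π²/1.0326² ≈ 24.45
  n=2: λ₂ = 10.566π²/1.0326² ≈ 97.802 (4× faster decay)
  n=3: λ₃ = 23.7735π²/1.0326² ≈ 220.054 (9× faster decay)
As t → ∞, higher modes decay exponentially faster. The n=1 mode dominates: φ ~ c₁ sin(πx/1.0326) e^{-λ₁t}.
Decay rate: λ₁ = 2.6415π²/1.0326² ≈ 24.45.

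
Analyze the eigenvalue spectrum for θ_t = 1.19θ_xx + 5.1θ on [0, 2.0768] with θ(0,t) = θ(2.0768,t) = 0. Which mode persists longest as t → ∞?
Eigenvalues: λₙ = 1.19n²π²/2.0768² - 5.1.
First three modes:
  n=1: λ₁ = 1.19π²/2.0768² - 5.1 ≈ -2.377
  n=2: λ₂ = 4.76π²/2.0768² - 5.1 ≈ 5.792
  n=3: λ₃ = 10.71π²/2.0768² - 5.1 ≈ 19.408
Since 1.19π²/2.0768² ≈ 2.723 < 5.1, λ₁ < 0.
The n=1 mode grows fastest (−λₙ is largest for n=1) → dominates.
Asymptotic: θ ~ c₁ sin(πx/2.0768) e^{2.377t} (exponential growth at rate −λ₁ ≈ 2.377).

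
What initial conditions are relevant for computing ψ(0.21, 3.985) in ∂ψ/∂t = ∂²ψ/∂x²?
The entire real line. The heat equation has infinite propagation speed: any initial disturbance instantly affects all points (though exponentially small far away).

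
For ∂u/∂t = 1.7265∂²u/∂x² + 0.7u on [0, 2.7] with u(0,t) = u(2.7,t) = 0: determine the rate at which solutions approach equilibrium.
Eigenvalues: λₙ = 1.7265n²π²/2.7² - 0.7.
First three modes:
  n=1: λ₁ = 1.7265π²/2.7² - 0.7 ≈ 1.637
  n=2: λ₂ = 6.906π²/2.7² - 0.7 ≈ 8.65
  n=3: λ₃ = 15.5385π²/2.7² - 0.7 ≈ 20.337
Since 1.7265π²/2.7² ≈ 2.337 > 0.7, all λₙ > 0.
The n=1 mode decays slowest → dominates as t → ∞.
Asymptotic: u ~ c₁ sin(πx/2.7) e^{-λ₁t} with decay rate λ₁ ≈ 1.637.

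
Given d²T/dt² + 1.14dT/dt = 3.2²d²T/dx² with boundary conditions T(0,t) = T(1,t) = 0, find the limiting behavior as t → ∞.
T → 0. Damping (γ=1.14) dissipates energy; oscillations decay exponentially.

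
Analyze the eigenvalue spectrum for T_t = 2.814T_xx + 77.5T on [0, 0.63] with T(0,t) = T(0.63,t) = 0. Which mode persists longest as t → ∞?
Eigenvalues: λₙ = 2.814n²π²/0.63² - 77.5.
First three modes:
  n=1: λ₁ = 2.814π²/0.63² - 77.5 ≈ -7.525
  n=2: λ₂ = 11.256π²/0.63² - 77.5 ≈ 202.4
  n=3: λ₃ = 25.326π²/0.63² - 77.5 ≈ 552.275
Since 2.814π²/0.63² ≈ 69.975 < 77.5, λ₁ < 0.
The n=1 mode grows fastest (−λₙ is largest for n=1) → dominates.
Asymptotic: T ~ c₁ sin(πx/0.63) e^{7.525t} (exponential growth at rate −λ₁ ≈ 7.525).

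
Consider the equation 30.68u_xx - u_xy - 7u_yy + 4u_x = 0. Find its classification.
Hyperbolic. (A = 30.68, B = -1, C = -7 gives B² - 4AC = 860.04.)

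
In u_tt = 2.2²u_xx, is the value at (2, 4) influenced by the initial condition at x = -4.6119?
Yes. The domain of dependence is [-6.8, 10.8], and -4.6119 ∈ [-6.8, 10.8].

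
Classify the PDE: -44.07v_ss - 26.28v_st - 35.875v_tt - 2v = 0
A = -44.07, B = -26.28, C = -35.875. Discriminant B² - 4AC = -5633.4066. Since -5633.4066 < 0, elliptic.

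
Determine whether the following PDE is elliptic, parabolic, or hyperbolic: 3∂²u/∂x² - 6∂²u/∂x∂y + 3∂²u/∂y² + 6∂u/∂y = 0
Coefficients: A = 3, B = -6, C = 3. B² - 4AC = 0, which is zero, so the equation is parabolic.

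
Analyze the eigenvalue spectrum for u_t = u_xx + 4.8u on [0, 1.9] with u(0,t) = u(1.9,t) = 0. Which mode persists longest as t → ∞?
Eigenvalues: λₙ = n²π²/1.9² - 4.8.
First three modes:
  n=1: λ₁ = π²/1.9² - 4.8 ≈ -2.066
  n=2: λ₂ = 4π²/1.9² - 4.8 ≈ 6.136
  n=3: λ₃ = 9π²/1.9² - 4.8 ≈ 19.806
Since π²/1.9² ≈ 2.734 < 4.8, λ₁ < 0.
The n=1 mode grows fastest (−λₙ is largest for n=1) → dominates.
Asymptotic: u ~ c₁ sin(πx/1.9) e^{2.066t} (exponential growth at rate −λ₁ ≈ 2.066).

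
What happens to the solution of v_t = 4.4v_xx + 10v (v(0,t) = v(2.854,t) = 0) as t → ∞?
v grows unboundedly. Reaction dominates diffusion (r=10 > κπ²/L²≈5.33); solution grows exponentially.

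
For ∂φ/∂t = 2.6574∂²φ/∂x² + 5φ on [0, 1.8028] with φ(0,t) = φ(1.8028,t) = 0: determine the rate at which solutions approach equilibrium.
Eigenvalues: λₙ = 2.6574n²π²/1.8028² - 5.
First three modes:
  n=1: λ₁ = 2.6574π²/1.8028² - 5 ≈ 3.07
  n=2: λ₂ = 10.6296π²/1.8028² - 5 ≈ 27.279
  n=3: λ₃ = 23.9166π²/1.8028² - 5 ≈ 67.628
Since 2.6574π²/1.8028² ≈ 8.07 > 5, all λₙ > 0.
The n=1 mode decays slowest → dominates as t → ∞.
Asymptotic: φ ~ c₁ sin(πx/1.8028) e^{-λ₁t} with decay rate λ₁ ≈ 3.07.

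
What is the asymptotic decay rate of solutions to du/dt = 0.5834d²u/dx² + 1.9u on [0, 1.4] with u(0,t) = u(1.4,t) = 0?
Eigenvalues: λₙ = 0.5834n²π²/1.4² - 1.9.
First three modes:
  n=1: λ₁ = 0.5834π²/1.4² - 1.9 ≈ 1.038
  n=2: λ₂ = 2.3336π²/1.4² - 1.9 ≈ 9.851
  n=3: λ₃ = 5.2506π²/1.4² - 1.9 ≈ 24.539
Since 0.5834π²/1.4² ≈ 2.938 > 1.9, all λₙ > 0.
The n=1 mode decays slowest → dominates as t → ∞.
Asymptotic: u ~ c₁ sin(πx/1.4) e^{-λ₁t} with decay rate λ₁ ≈ 1.038.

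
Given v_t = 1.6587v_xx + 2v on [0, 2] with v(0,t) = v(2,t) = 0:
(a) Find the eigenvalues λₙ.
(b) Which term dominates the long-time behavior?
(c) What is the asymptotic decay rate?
Eigenvalues: λₙ = 1.6587n²π²/2² - 2.
First three modes:
  n=1: λ₁ = 1.6587π²/2² - 2 ≈ 2.093
  n=2: λ₂ = 6.6348π²/2² - 2 ≈ 14.371
  n=3: λ₃ = 14.9283π²/2² - 2 ≈ 34.834
Since 1.6587π²/2² ≈ 4.093 > 2, all λₙ > 0.
The n=1 mode decays slowest → dominates as t → ∞.
Asymptotic: v ~ c₁ sin(πx/2) e^{-λ₁t} with decay rate λ₁ ≈ 2.093.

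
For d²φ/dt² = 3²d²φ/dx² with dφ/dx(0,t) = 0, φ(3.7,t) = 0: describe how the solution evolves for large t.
φ oscillates (no decay). Energy is conserved; the solution oscillates indefinitely as standing waves.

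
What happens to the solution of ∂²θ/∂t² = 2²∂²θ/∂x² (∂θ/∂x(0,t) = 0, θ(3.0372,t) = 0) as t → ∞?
θ oscillates (no decay). Energy is conserved; the solution oscillates indefinitely as standing waves.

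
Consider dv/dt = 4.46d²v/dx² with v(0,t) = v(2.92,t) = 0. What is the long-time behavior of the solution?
As t → ∞, v → 0. Heat diffuses out through both boundaries.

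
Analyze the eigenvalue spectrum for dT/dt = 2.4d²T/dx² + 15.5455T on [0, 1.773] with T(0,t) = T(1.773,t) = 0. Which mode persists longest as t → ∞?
Eigenvalues: λₙ = 2.4n²π²/1.773² - 15.5455.
First three modes:
  n=1: λ₁ = 2.4π²/1.773² - 15.5455 ≈ -8.01
  n=2: λ₂ = 9.6π²/1.773² - 15.5455 ≈ 14.595
  n=3: λ₃ = 21.6π²/1.773² - 15.5455 ≈ 52.271
Since 2.4π²/1.773² ≈ 7.535 < 15.5455, λ₁ < 0.
The n=1 mode grows fastest (−λₙ is largest for n=1) → dominates.
Asymptotic: T ~ c₁ sin(πx/1.773) e^{8.01t} (exponential growth at rate −λ₁ ≈ 8.01).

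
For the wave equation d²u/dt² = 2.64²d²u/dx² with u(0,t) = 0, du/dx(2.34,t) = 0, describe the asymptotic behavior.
u oscillates (no decay). Energy is conserved; the solution oscillates indefinitely as standing waves.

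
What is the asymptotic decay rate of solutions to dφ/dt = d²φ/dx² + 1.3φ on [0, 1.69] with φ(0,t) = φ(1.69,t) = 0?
Eigenvalues: λₙ = n²π²/1.69² - 1.3.
First three modes:
  n=1: λ₁ = π²/1.69² - 1.3 ≈ 2.156
  n=2: λ₂ = 4π²/1.69² - 1.3 ≈ 12.522
  n=3: λ₃ = 9π²/1.69² - 1.3 ≈ 29.801
Since π²/1.69² ≈ 3.456 > 1.3, all λₙ > 0.
The n=1 mode decays slowest → dominates as t → ∞.
Asymptotic: φ ~ c₁ sin(πx/1.69) e^{-λ₁t} with decay rate λ₁ ≈ 2.156.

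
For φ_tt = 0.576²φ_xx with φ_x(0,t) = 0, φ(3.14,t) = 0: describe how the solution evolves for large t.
φ oscillates (no decay). Energy is conserved; the solution oscillates indefinitely as standing waves.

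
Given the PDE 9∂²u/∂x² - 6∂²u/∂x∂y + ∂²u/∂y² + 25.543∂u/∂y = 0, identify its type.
The second-order coefficients are A = 9, B = -6, C = 1. Since B² - 4AC = 0 = 0, this is a parabolic PDE.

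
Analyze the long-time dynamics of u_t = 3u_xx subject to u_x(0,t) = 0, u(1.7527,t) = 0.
Long-time behavior: u → 0. Heat escapes through the Dirichlet boundary.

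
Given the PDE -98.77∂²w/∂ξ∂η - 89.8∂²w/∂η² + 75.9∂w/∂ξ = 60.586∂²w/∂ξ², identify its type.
Rewriting in standard form: -60.586∂²w/∂ξ² - 98.77∂²w/∂ξ∂η - 89.8∂²w/∂η² + 75.9∂w/∂ξ = 0. The second-order coefficients are A = -60.586, B = -98.77, C = -89.8. Since B² - 4AC = -12006.9783 < 0, this is an elliptic PDE.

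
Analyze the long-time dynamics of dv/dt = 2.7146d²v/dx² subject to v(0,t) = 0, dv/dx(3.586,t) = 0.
Long-time behavior: v → 0. Heat escapes through the Dirichlet boundary.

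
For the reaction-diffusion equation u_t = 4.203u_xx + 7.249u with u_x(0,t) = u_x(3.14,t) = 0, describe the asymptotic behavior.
u grows unboundedly. With Neumann BCs the constant mode has diffusion eigenvalue 0, so any r > 0 makes it grow like e^(7.249t); solution grows exponentially.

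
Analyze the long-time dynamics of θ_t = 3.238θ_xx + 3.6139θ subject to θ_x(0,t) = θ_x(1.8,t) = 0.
Long-time behavior: θ grows unboundedly. With Neumann BCs the constant mode has diffusion eigenvalue 0, so any r > 0 makes it grow like e^(3.6139t); solution grows exponentially.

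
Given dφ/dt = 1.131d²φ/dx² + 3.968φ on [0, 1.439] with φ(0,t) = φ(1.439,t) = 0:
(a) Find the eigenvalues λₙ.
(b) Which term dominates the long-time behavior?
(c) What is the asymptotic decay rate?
Eigenvalues: λₙ = 1.131n²π²/1.439² - 3.968.
First three modes:
  n=1: λ₁ = 1.131π²/1.439² - 3.968 ≈ 1.423
  n=2: λ₂ = 4.524π²/1.439² - 3.968 ≈ 17.595
  n=3: λ₃ = 10.179π²/1.439² - 3.968 ≈ 44.548
Since 1.131π²/1.439² ≈ 5.391 > 3.968, all λₙ > 0.
The n=1 mode decays slowest → dominates as t → ∞.
Asymptotic: φ ~ c₁ sin(πx/1.439) e^{-λ₁t} with decay rate λ₁ ≈ 1.423.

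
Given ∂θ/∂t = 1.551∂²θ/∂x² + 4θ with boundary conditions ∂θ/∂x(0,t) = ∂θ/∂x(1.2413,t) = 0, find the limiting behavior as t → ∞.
θ grows unboundedly. With Neumann BCs the constant mode has diffusion eigenvalue 0, so any r > 0 makes it grow like e^(4t); solution grows exponentially.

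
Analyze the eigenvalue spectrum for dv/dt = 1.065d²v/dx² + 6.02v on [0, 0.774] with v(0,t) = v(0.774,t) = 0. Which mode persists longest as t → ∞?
Eigenvalues: λₙ = 1.065n²π²/0.774² - 6.02.
First three modes:
  n=1: λ₁ = 1.065π²/0.774² - 6.02 ≈ 11.526
  n=2: λ₂ = 4.26π²/0.774² - 6.02 ≈ 64.162
  n=3: λ₃ = 9.585π²/0.774² - 6.02 ≈ 151.89
Since 1.065π²/0.774² ≈ 17.546 > 6.02, all λₙ > 0.
The n=1 mode decays slowest → dominates as t → ∞.
Asymptotic: v ~ c₁ sin(πx/0.774) e^{-λ₁t} with decay rate λ₁ ≈ 11.526.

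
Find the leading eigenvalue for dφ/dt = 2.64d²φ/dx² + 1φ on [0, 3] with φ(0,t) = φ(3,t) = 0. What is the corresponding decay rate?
Eigenvalues: λₙ = 2.64n²π²/3² - 1.
First three modes:
  n=1: λ₁ = 2.64π²/3² - 1 ≈ 1.895
  n=2: λ₂ = 10.56π²/3² - 1 ≈ 10.58
  n=3: λ₃ = 23.76π²/3² - 1 ≈ 25.056
Since 2.64π²/3² ≈ 2.895 > 1, all λₙ > 0.
The n=1 mode decays slowest → dominates as t → ∞.
Asymptotic: φ ~ c₁ sin(πx/3) e^{-λ₁t} with decay rate λ₁ ≈ 1.895.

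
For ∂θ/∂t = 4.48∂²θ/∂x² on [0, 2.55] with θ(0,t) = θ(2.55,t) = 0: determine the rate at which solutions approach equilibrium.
Eigenvalues: λₙ = 4.48n²π²/2.55².
First three modes:
  n=1: λ₁ = 4.48π²/2.55² ≈ 6.8
  n=2: λ₂ = 17.92π²/2.55² ≈ 27.199 (4× faster decay)
  n=3: λ₃ = 40.32π²/2.55² ≈ 61.198 (9× faster decay)
As t → ∞, higher modes decay exponentially faster. The n=1 mode dominates: θ ~ c₁ sin(πx/2.55) e^{-λ₁t}.
Decay rate: λ₁ = 4.48π²/2.55² ≈ 6.8.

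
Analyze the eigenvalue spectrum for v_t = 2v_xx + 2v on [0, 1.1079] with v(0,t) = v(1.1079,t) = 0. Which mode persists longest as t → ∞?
Eigenvalues: λₙ = 2n²π²/1.1079² - 2.
First three modes:
  n=1: λ₁ = 2π²/1.1079² - 2 ≈ 14.082
  n=2: λ₂ = 8π²/1.1079² - 2 ≈ 62.326
  n=3: λ₃ = 18π²/1.1079² - 2 ≈ 142.734
Since 2π²/1.1079² ≈ 16.082 > 2, all λₙ > 0.
The n=1 mode decays slowest → dominates as t → ∞.
Asymptotic: v ~ c₁ sin(πx/1.1079) e^{-λ₁t} with decay rate λ₁ ≈ 14.082.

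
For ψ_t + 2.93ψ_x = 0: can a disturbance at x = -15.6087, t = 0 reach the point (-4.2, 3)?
No. Only data at x = -12.99 affects (-4.2, 3). Advection has one-way propagation along characteristics.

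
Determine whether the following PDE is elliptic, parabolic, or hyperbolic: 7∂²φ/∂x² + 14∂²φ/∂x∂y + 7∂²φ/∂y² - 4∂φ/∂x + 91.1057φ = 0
Coefficients: A = 7, B = 14, C = 7. B² - 4AC = 0, which is zero, so the equation is parabolic.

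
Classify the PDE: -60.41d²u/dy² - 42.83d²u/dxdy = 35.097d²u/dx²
Rewriting in standard form: -35.097d²u/dx² - 42.83d²u/dxdy - 60.41d²u/dy² = 0. A = -35.097, B = -42.83, C = -60.41. Discriminant B² - 4AC = -6646.43018. Since -6646.43018 < 0, elliptic.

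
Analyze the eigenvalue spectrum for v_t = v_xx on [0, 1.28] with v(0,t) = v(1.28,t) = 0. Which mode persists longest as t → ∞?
Eigenvalues: λₙ = n²π²/1.28².
First three modes:
  n=1: λ₁ = π²/1.28² ≈ 6.024
  n=2: λ₂ = 4π²/1.28² ≈ 24.096 (4× faster decay)
  n=3: λ₃ = 9π²/1.28² ≈ 54.215 (9× faster decay)
As t → ∞, higher modes decay exponentially faster. The n=1 mode dominates: v ~ c₁ sin(πx/1.28) e^{-λ₁t}.
Decay rate: λ₁ = π²/1.28² ≈ 6.024.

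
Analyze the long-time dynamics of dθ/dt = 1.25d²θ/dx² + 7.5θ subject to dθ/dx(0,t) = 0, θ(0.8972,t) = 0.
Long-time behavior: θ grows unboundedly. Reaction dominates diffusion (r=7.5 > κπ²/(4L²)≈3.83); solution grows exponentially.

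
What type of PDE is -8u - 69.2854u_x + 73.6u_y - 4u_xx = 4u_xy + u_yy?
Rewriting in standard form: -4u_xx - 4u_xy - u_yy - 69.2854u_x + 73.6u_y - 8u = 0. With A = -4, B = -4, C = -1, the discriminant is 0. This is a parabolic PDE.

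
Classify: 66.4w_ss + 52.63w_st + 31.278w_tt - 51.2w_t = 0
Elliptic (discriminant = -5537.5199).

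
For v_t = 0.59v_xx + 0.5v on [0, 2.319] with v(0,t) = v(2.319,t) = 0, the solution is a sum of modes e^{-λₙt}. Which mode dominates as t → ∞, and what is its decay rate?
Eigenvalues: λₙ = 0.59n²π²/2.319² - 0.5.
First three modes:
  n=1: λ₁ = 0.59π²/2.319² - 0.5 ≈ 0.583
  n=2: λ₂ = 2.36π²/2.319² - 0.5 ≈ 3.831
  n=3: λ₃ = 5.31π²/2.319² - 0.5 ≈ 9.245
Since 0.59π²/2.319² ≈ 1.083 > 0.5, all λₙ > 0.
The n=1 mode decays slowest → dominates as t → ∞.
Asymptotic: v ~ c₁ sin(πx/2.319) e^{-λ₁t} with decay rate λ₁ ≈ 0.583.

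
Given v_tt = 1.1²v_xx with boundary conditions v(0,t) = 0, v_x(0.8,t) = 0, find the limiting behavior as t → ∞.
v oscillates (no decay). Energy is conserved; the solution oscillates indefinitely as standing waves.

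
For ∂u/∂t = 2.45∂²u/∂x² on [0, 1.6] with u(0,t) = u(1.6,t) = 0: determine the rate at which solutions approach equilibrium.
Eigenvalues: λₙ = 2.45n²π²/1.6².
First three modes:
  n=1: λ₁ = 2.45π²/1.6² ≈ 9.446
  n=2: λ₂ = 9.8π²/1.6² ≈ 37.782 (4× faster decay)
  n=3: λ₃ = 22.05π²/1.6² ≈ 85.01 (9× faster decay)
As t → ∞, higher modes decay exponentially faster. The n=1 mode dominates: u ~ c₁ sin(πx/1.6) e^{-λ₁t}.
Decay rate: λ₁ = 2.45π²/1.6² ≈ 9.446.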